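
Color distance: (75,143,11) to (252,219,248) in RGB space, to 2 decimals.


d = √[(R₁-R₂)² + (G₁-G₂)² + (B₁-B₂)²]
d = √[(75-252)² + (143-219)² + (11-248)²]
d = √[31329 + 5776 + 56169]
d = √93274
d ≈ 305.41


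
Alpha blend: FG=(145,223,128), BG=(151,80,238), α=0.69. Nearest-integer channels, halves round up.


C = α×F + (1-α)×B, with 1-α = 0.31
R: 0.69×145 + 0.31×151 = 100.05 + 46.81 = 146.86 → 147
G: 0.69×223 + 0.31×80 = 153.87 + 24.80 = 178.67 → 179
B: 0.69×128 + 0.31×238 = 88.32 + 73.78 = 162.10 → 162
= RGB(147, 179, 162)


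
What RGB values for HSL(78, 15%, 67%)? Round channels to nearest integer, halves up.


H=78°, S=0.15, L=0.67
C = (1-|2L-1|)×S = (1-|0.34|)×0.15 = 0.099
H' = H/60 = 78/60 ≈ 1.3000; X = C×(1-|H' mod 2 - 1|) = 0.0693
m = L - C/2 = 0.67 - 0.0495 = 0.6205
Sector ⌊H'⌋ = 1 → (R',G',B') = (0.0693, 0.099, 0.0)
RGB = ((R'+m)×255, (G'+m)×255, (B'+m)×255) = (175.899, 183.4725, 158.2275)
Round half up → RGB(176, 183, 158)


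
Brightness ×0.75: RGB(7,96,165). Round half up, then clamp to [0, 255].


Multiply each channel by 0.75, round half up, clamp to [0, 255]
R: 7×0.75 = 5.25 → round → 5
G: 96×0.75 = 72
B: 165×0.75 = 123.75 → round → 124
= RGB(5, 72, 124)


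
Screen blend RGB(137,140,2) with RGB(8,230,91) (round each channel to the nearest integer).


Screen: C = 255 - (255-A)×(255-B)/255, rounded to nearest integer
R: 255 - (255-137)×(255-8)/255 = 255 - 29146/255 ≈ 255 - 114.298 = 140.702 → 141
G: 255 - (255-140)×(255-230)/255 = 255 - 2875/255 ≈ 255 - 11.275 = 243.725 → 244
B: 255 - (255-2)×(255-91)/255 = 255 - 41492/255 ≈ 255 - 162.714 = 92.286 → 92
= RGB(141, 244, 92)


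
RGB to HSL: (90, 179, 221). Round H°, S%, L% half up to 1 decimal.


Normalize: R'=90/255≈0.3529, G'=179/255≈0.7020, B'=221/255≈0.8667
Max=221/255, Min=90/255, Δ=Max-Min=131/255
L = (Max+Min)/2 = (221+90)/510 = 311/510 = 0.60980… → L = 61.0%
L > 0.5 → S = Δ/(2-Max-Min) = 131/(510-221-90) = 131/199 = 0.65829… → S = 65.8%
(the 1/255 factors cancel in S and H, so raw channel differences can be used)
Max is B' → H = 60 × ((R-G)/Δ + 4) = 60 × ((90-179)/131 + 4)
  -89/131 + 4 = -0.6793… + 4 = 3.3206…
  H = 60 × 3.3206… = 199.236…° → H = 199.2°
= HSL(199.2°, 65.8%, 61.0%)


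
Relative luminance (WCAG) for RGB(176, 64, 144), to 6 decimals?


Linearize each channel (sRGB transfer function): c = v/255; c_lin = c/12.92 if c ≤ 0.04045, else ((c+0.055)/1.055)^2.4
  R: 176/255 ≈ 0.690196 > 0.04045 → ((0.690196+0.055)/1.055)^2.4 ≈ 0.434154
  G: 64/255 ≈ 0.250980 > 0.04045 → ((0.250980+0.055)/1.055)^2.4 ≈ 0.051269
  B: 144/255 ≈ 0.564706 > 0.04045 → ((0.564706+0.055)/1.055)^2.4 ≈ 0.278894
R_lin = 0.434154, G_lin = 0.051269, B_lin = 0.278894
L = 0.2126×R + 0.7152×G + 0.0722×B
L = 0.2126×0.434154 + 0.7152×0.051269 + 0.0722×0.278894
L ≈ 0.149105


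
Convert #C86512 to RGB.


C8 → 200 (R)
65 → 101 (G)
12 → 18 (B)
= RGB(200, 101, 18)


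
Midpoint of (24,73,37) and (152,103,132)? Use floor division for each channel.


Midpoint: each channel = ⌊(C₁+C₂)/2⌋
R: ⌊(24+152)/2⌋ = 88
G: ⌊(73+103)/2⌋ = 88
B: ⌊(37+132)/2⌋ = 84
= RGB(88, 88, 84)


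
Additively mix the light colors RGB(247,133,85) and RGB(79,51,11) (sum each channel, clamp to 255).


Additive: each channel = min(255, C₁+C₂)
R: 247+79 = 326 → 255
G: 133+51 = 184 → 184
B: 85+11 = 96 → 96
= RGB(255, 184, 96)


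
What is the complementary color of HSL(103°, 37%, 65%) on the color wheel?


Complement = opposite side of color wheel = hue + 180°
H' = (103 + 180) mod 360 = 283°
S and L unchanged.
= HSL(283°, 37%, 65%)


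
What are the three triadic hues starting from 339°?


Triadic: equally spaced at 120° intervals
H1 = 339°
H2 = (339 + 120) mod 360 = 99°
H3 = (339 + 240) mod 360 = 219°
Triadic = 339°, 99°, 219°


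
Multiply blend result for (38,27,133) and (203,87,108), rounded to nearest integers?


Multiply: C = A×B/255, rounded to nearest integer
R: 38×203/255 = 7714/255 ≈ 30.251 → 30
G: 27×87/255 = 2349/255 ≈ 9.212 → 9
B: 133×108/255 = 14364/255 ≈ 56.329 → 56
= RGB(30, 9, 56)


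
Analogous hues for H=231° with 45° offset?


Base hue: 231°
Left analog: (231 - 45) mod 360 = 186°
Right analog: (231 + 45) mod 360 = 276°
Analogous hues = 186° and 276°


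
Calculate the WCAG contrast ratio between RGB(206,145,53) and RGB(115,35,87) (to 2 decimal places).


Linearize each sRGB channel c=v/255: c/12.92 if c ≤ 0.04045 else ((c+0.055)/1.055)^2.4
L = 0.2126×R_lin + 0.7152×G_lin + 0.0722×B_lin
Color 1 (206,145,53):
  R=206: 206/255≈0.8078 > 0.04045 → ((0.8078+0.055)/1.055)^2.4 ≈ 0.61721
  G=145: 145/255≈0.5686 > 0.04045 → ((0.5686+0.055)/1.055)^2.4 ≈ 0.28315
  B=53: 53/255≈0.2078 > 0.04045 → ((0.2078+0.055)/1.055)^2.4 ≈ 0.03560
  L1 = 0.2126×0.61721 + 0.7152×0.28315 + 0.0722×0.03560 ≈ 0.33630
Color 2 (115,35,87):
  R=115: 115/255≈0.4510 > 0.04045 → ((0.4510+0.055)/1.055)^2.4 ≈ 0.17144
  G=35: 35/255≈0.1373 > 0.04045 → ((0.1373+0.055)/1.055)^2.4 ≈ 0.01681
  B=87: 87/255≈0.3412 > 0.04045 → ((0.3412+0.055)/1.055)^2.4 ≈ 0.09531
  L2 = 0.2126×0.17144 + 0.7152×0.01681 + 0.0722×0.09531 ≈ 0.05535
Lighter = 0.33630, Darker = 0.05535
Ratio = (L_lighter + 0.05) / (L_darker + 0.05)
Ratio = (0.33630 + 0.05) / (0.05535 + 0.05) = 0.38630 / 0.10535 ≈ 3.6668
Ratio ≈ 3.67:1


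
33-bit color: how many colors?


Colors = 2^bits = 2^33
= 8,589,934,592 colors


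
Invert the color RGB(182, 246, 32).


Invert: (255-R, 255-G, 255-B)
R: 255-182 = 73
G: 255-246 = 9
B: 255-32 = 223
= RGB(73, 9, 223)


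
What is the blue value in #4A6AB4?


Color: #4A6AB4
R = 4A = 74
G = 6A = 106
B = B4 = 180
Blue = 180


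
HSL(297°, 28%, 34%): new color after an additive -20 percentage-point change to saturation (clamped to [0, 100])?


Original S = 28%
Adjustment = -20 percentage points
New S = 28 + (-20) = 8
Clamp to [0, 100] → 8
= HSL(297°, 8%, 34%)


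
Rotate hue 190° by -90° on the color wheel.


New hue = (H + rotation) mod 360
New hue = (190 -90) mod 360
= 100 mod 360
= 100°


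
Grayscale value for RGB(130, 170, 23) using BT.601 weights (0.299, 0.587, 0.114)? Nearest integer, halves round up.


Gray = 0.299×R + 0.587×G + 0.114×B
Gray = 0.299×130 + 0.587×170 + 0.114×23
Gray = 38.870 + 99.790 + 2.622
Gray = 141.282 → round half up → 141
Gray = 141


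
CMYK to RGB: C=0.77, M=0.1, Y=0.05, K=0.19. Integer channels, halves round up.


R = 255 × (1-C) × (1-K) = 255 × 0.23 × 0.81 = 47.5065 → 48
G = 255 × (1-M) × (1-K) = 255 × 0.90 × 0.81 = 185.895 → 186
B = 255 × (1-Y) × (1-K) = 255 × 0.95 × 0.81 = 196.2225 → 196
= RGB(48, 186, 196)


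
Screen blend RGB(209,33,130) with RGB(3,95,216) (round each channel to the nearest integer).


Screen: C = 255 - (255-A)×(255-B)/255, rounded to nearest integer
R: 255 - (255-209)×(255-3)/255 = 255 - 11592/255 ≈ 255 - 45.459 = 209.541 → 210
G: 255 - (255-33)×(255-95)/255 = 255 - 35520/255 ≈ 255 - 139.294 = 115.706 → 116
B: 255 - (255-130)×(255-216)/255 = 255 - 4875/255 ≈ 255 - 19.118 = 235.882 → 236
= RGB(210, 116, 236)


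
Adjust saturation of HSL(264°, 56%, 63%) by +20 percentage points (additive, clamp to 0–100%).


Original S = 56%
Adjustment = +20 percentage points
New S = 56 + (20) = 76
Clamp to [0, 100] → 76
= HSL(264°, 76%, 63%)


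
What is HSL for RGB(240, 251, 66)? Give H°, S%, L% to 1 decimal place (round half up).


Normalize: R'=240/255≈0.9412, G'=251/255≈0.9843, B'=66/255≈0.2588
Max=251/255, Min=66/255, Δ=Max-Min=185/255
L = (Max+Min)/2 = (251+66)/510 = 317/510 = 0.62156… → L = 62.2%
L > 0.5 → S = Δ/(2-Max-Min) = 185/(510-251-66) = 185/193 = 0.95854… → S = 95.9%
(the 1/255 factors cancel in S and H, so raw channel differences can be used)
Max is G' → H = 60 × ((B-R)/Δ + 2) = 60 × ((66-240)/185 + 2)
  -174/185 + 2 = -0.9405… + 2 = 1.0594…
  H = 60 × 1.0594… = 63.567…° → H = 63.6°
= HSL(63.6°, 95.9%, 62.2%)


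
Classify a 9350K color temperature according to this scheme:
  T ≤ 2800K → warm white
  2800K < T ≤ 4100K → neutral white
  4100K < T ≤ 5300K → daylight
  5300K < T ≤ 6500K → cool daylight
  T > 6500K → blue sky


Temperature: 9350K
9350K > 6500K → blue sky
Classification: blue sky


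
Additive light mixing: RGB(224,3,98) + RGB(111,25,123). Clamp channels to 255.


Additive: each channel = min(255, C₁+C₂)
R: 224+111 = 335 → 255
G: 3+25 = 28 → 28
B: 98+123 = 221 → 221
= RGB(255, 28, 221)


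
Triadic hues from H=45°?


Triadic: equally spaced at 120° intervals
H1 = 45°
H2 = (45 + 120) mod 360 = 165°
H3 = (45 + 240) mod 360 = 285°
Triadic = 45°, 165°, 285°


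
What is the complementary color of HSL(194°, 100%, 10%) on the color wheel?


Complement = opposite side of color wheel = hue + 180°
H' = (194 + 180) mod 360 = 14°
S and L unchanged.
= HSL(14°, 100%, 10%)


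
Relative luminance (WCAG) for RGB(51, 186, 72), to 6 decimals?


Linearize each channel (sRGB transfer function): c = v/255; c_lin = c/12.92 if c ≤ 0.04045, else ((c+0.055)/1.055)^2.4
  R: 51/255 ≈ 0.200000 > 0.04045 → ((0.200000+0.055)/1.055)^2.4 ≈ 0.033105
  G: 186/255 ≈ 0.729412 > 0.04045 → ((0.729412+0.055)/1.055)^2.4 ≈ 0.491021
  B: 72/255 ≈ 0.282353 > 0.04045 → ((0.282353+0.055)/1.055)^2.4 ≈ 0.064803
R_lin = 0.033105, G_lin = 0.491021, B_lin = 0.064803
L = 0.2126×R + 0.7152×G + 0.0722×B
L = 0.2126×0.033105 + 0.7152×0.491021 + 0.0722×0.064803
L ≈ 0.362895


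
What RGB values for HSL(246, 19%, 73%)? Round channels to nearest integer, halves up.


H=246°, S=0.19, L=0.73
C = (1-|2L-1|)×S = (1-|0.46|)×0.19 = 0.1026
H' = H/60 = 246/60 ≈ 4.1000; X = C×(1-|H' mod 2 - 1|) = 0.01026
m = L - C/2 = 0.73 - 0.0513 = 0.6787
Sector ⌊H'⌋ = 4 → (R',G',B') = (0.01026, 0.0, 0.1026)
RGB = ((R'+m)×255, (G'+m)×255, (B'+m)×255) = (175.6848, 173.0685, 199.2315)
Round half up → RGB(176, 173, 199)


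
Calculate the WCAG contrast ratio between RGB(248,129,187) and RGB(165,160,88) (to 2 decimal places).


Linearize each sRGB channel c=v/255: c/12.92 if c ≤ 0.04045 else ((c+0.055)/1.055)^2.4
L = 0.2126×R_lin + 0.7152×G_lin + 0.0722×B_lin
Color 1 (248,129,187):
  R=248: 248/255≈0.9725 > 0.04045 → ((0.9725+0.055)/1.055)^2.4 ≈ 0.93869
  G=129: 129/255≈0.5059 > 0.04045 → ((0.5059+0.055)/1.055)^2.4 ≈ 0.21953
  B=187: 187/255≈0.7333 > 0.04045 → ((0.7333+0.055)/1.055)^2.4 ≈ 0.49693
  L1 = 0.2126×0.93869 + 0.7152×0.21953 + 0.0722×0.49693 ≈ 0.39245
Color 2 (165,160,88):
  R=165: 165/255≈0.6471 > 0.04045 → ((0.6471+0.055)/1.055)^2.4 ≈ 0.37626
  G=160: 160/255≈0.6275 > 0.04045 → ((0.6275+0.055)/1.055)^2.4 ≈ 0.35153
  B=88: 88/255≈0.3451 > 0.04045 → ((0.3451+0.055)/1.055)^2.4 ≈ 0.09759
  L2 = 0.2126×0.37626 + 0.7152×0.35153 + 0.0722×0.09759 ≈ 0.33846
Lighter = 0.39245, Darker = 0.33846
Ratio = (L_lighter + 0.05) / (L_darker + 0.05)
Ratio = (0.39245 + 0.05) / (0.33846 + 0.05) = 0.44245 / 0.38846 ≈ 1.1390
Ratio ≈ 1.14:1


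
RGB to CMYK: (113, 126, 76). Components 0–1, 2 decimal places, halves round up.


R'=113/255≈0.4431, G'=126/255≈0.4941, B'=76/255≈0.2980
K = 1 - max(R',G',B') = 1 - 126/255 = 129/255 = 0.50588… → 0.51
(1-R'-K)/(1-K) simplifies to (max-R)/max with max = 126:
C = (126-113)/126 = 13/126 = 0.10317… → 0.10
M = (126-126)/126 = 0/126 = 0 → 0.00
Y = (126-76)/126 = 50/126 = 0.39682… → 0.40
= CMYK(0.10, 0.00, 0.40, 0.51)


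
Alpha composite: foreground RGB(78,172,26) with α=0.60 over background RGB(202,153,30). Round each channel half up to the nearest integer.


C = α×F + (1-α)×B, with 1-α = 0.40
R: 0.60×78 + 0.40×202 = 46.80 + 80.80 = 127.60 → 128
G: 0.60×172 + 0.40×153 = 103.20 + 61.20 = 164.40 → 164
B: 0.60×26 + 0.40×30 = 15.60 + 12.00 = 27.60 → 28
= RGB(128, 164, 28)


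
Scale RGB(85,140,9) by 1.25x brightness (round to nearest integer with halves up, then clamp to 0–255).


Multiply each channel by 1.25, round half up, clamp to [0, 255]
R: 85×1.25 = 106.25 → round → 106
G: 140×1.25 = 175
B: 9×1.25 = 11.25 → round → 11
= RGB(106, 175, 11)


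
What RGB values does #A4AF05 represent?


A4 → 164 (R)
AF → 175 (G)
05 → 5 (B)
= RGB(164, 175, 5)


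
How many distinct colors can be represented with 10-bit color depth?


Colors = 2^bits = 2^10
= 1,024 colors


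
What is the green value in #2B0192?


Color: #2B0192
R = 2B = 43
G = 01 = 1
B = 92 = 146
Green = 1


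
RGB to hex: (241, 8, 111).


R = 241 → F1 (hex)
G = 8 → 08 (hex)
B = 111 → 6F (hex)
Hex = #F1086F


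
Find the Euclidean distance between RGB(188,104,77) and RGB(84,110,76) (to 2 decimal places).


d = √[(R₁-R₂)² + (G₁-G₂)² + (B₁-B₂)²]
d = √[(188-84)² + (104-110)² + (77-76)²]
d = √[10816 + 36 + 1]
d = √10853
d ≈ 104.18


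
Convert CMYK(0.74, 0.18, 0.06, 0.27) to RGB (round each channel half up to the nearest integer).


R = 255 × (1-C) × (1-K) = 255 × 0.26 × 0.73 = 48.399 → 48
G = 255 × (1-M) × (1-K) = 255 × 0.82 × 0.73 = 152.643 → 153
B = 255 × (1-Y) × (1-K) = 255 × 0.94 × 0.73 = 174.981 → 175
= RGB(48, 153, 175)


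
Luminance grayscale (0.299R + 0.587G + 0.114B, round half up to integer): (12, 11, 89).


Gray = 0.299×R + 0.587×G + 0.114×B
Gray = 0.299×12 + 0.587×11 + 0.114×89
Gray = 3.588 + 6.457 + 10.146
Gray = 20.191 → round half up → 20
Gray = 20


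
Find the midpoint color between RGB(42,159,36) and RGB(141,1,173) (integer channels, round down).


Midpoint: each channel = ⌊(C₁+C₂)/2⌋
R: ⌊(42+141)/2⌋ = 91
G: ⌊(159+1)/2⌋ = 80
B: ⌊(36+173)/2⌋ = 104
= RGB(91, 80, 104)


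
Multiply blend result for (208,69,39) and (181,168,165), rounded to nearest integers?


Multiply: C = A×B/255, rounded to nearest integer
R: 208×181/255 = 37648/255 ≈ 147.639 → 148
G: 69×168/255 = 11592/255 ≈ 45.459 → 45
B: 39×165/255 = 6435/255 ≈ 25.235 → 25
= RGB(148, 45, 25)


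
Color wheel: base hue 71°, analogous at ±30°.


Base hue: 71°
Left analog: (71 - 30) mod 360 = 41°
Right analog: (71 + 30) mod 360 = 101°
Analogous hues = 41° and 101°


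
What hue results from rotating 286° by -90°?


New hue = (H + rotation) mod 360
New hue = (286 -90) mod 360
= 196 mod 360
= 196°


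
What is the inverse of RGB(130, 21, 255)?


Invert: (255-R, 255-G, 255-B)
R: 255-130 = 125
G: 255-21 = 234
B: 255-255 = 0
= RGB(125, 234, 0)


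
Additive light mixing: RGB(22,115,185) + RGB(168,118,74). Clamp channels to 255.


Additive: each channel = min(255, C₁+C₂)
R: 22+168 = 190 → 190
G: 115+118 = 233 → 233
B: 185+74 = 259 → 255
= RGB(190, 233, 255)


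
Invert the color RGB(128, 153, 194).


Invert: (255-R, 255-G, 255-B)
R: 255-128 = 127
G: 255-153 = 102
B: 255-194 = 61
= RGB(127, 102, 61)


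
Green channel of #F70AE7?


Color: #F70AE7
R = F7 = 247
G = 0A = 10
B = E7 = 231
Green = 10


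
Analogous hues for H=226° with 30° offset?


Base hue: 226°
Left analog: (226 - 30) mod 360 = 196°
Right analog: (226 + 30) mod 360 = 256°
Analogous hues = 196° and 256°


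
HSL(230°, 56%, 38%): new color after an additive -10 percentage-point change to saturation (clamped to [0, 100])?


Original S = 56%
Adjustment = -10 percentage points
New S = 56 + (-10) = 46
Clamp to [0, 100] → 46
= HSL(230°, 46%, 38%)


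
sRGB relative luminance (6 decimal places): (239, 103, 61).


Linearize each channel (sRGB transfer function): c = v/255; c_lin = c/12.92 if c ≤ 0.04045, else ((c+0.055)/1.055)^2.4
  R: 239/255 ≈ 0.937255 > 0.04045 → ((0.937255+0.055)/1.055)^2.4 ≈ 0.863157
  G: 103/255 ≈ 0.403922 > 0.04045 → ((0.403922+0.055)/1.055)^2.4 ≈ 0.135633
  B: 61/255 ≈ 0.239216 > 0.04045 → ((0.239216+0.055)/1.055)^2.4 ≈ 0.046665
R_lin = 0.863157, G_lin = 0.135633, B_lin = 0.046665
L = 0.2126×R + 0.7152×G + 0.0722×B
L = 0.2126×0.863157 + 0.7152×0.135633 + 0.0722×0.046665
L ≈ 0.283881


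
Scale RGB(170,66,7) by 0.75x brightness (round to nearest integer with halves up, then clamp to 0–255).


Multiply each channel by 0.75, round half up, clamp to [0, 255]
R: 170×0.75 = 127.5 → round → 128
G: 66×0.75 = 49.5 → round → 50
B: 7×0.75 = 5.25 → round → 5
= RGB(128, 50, 5)


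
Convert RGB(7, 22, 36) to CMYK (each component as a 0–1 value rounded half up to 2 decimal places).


R'=7/255≈0.0275, G'=22/255≈0.0863, B'=36/255≈0.1412
K = 1 - max(R',G',B') = 1 - 36/255 = 219/255 = 0.85882… → 0.86
(1-R'-K)/(1-K) simplifies to (max-R)/max with max = 36:
C = (36-7)/36 = 29/36 = 0.80555… → 0.81
M = (36-22)/36 = 14/36 = 0.38888… → 0.39
Y = (36-36)/36 = 0/36 = 0 → 0.00
= CMYK(0.81, 0.39, 0.00, 0.86)


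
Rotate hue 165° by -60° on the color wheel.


New hue = (H + rotation) mod 360
New hue = (165 -60) mod 360
= 105 mod 360
= 105°


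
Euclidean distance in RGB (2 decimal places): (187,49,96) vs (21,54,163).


d = √[(R₁-R₂)² + (G₁-G₂)² + (B₁-B₂)²]
d = √[(187-21)² + (49-54)² + (96-163)²]
d = √[27556 + 25 + 4489]
d = √32070
d ≈ 179.08


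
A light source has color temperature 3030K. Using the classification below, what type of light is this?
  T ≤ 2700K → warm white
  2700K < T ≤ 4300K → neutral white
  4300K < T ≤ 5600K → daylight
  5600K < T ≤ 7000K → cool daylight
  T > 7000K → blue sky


Temperature: 3030K
2700K < 3030K ≤ 4300K → neutral white
Classification: neutral white


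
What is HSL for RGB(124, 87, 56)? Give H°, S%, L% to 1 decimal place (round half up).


Normalize: R'=124/255≈0.4863, G'=87/255≈0.3412, B'=56/255≈0.2196
Max=124/255, Min=56/255, Δ=Max-Min=68/255
L = (Max+Min)/2 = (124+56)/510 = 180/510 = 0.35294… → L = 35.3%
L ≤ 0.5 → S = Δ/(Max+Min) = 68/(124+56) = 68/180 = 0.37777… → S = 37.8%
(the 1/255 factors cancel in S and H, so raw channel differences can be used)
Max is R' → H = 60 × (((G-B)/Δ) mod 6) = 60 × (((87-56)/68) mod 6)
  31/68 = 0.4558…
  H = 60 × 0.4558… = 27.352…° → H = 27.4°
= HSL(27.4°, 37.8%, 35.3%)


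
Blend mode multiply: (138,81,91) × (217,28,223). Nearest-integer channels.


Multiply: C = A×B/255, rounded to nearest integer
R: 138×217/255 = 29946/255 ≈ 117.435 → 117
G: 81×28/255 = 2268/255 ≈ 8.894 → 9
B: 91×223/255 = 20293/255 ≈ 79.580 → 80
= RGB(117, 9, 80)


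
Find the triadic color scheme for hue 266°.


Triadic: equally spaced at 120° intervals
H1 = 266°
H2 = (266 + 120) mod 360 = 26°
H3 = (266 + 240) mod 360 = 146°
Triadic = 266°, 26°, 146°


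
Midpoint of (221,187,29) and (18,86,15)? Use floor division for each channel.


Midpoint: each channel = ⌊(C₁+C₂)/2⌋
R: ⌊(221+18)/2⌋ = 119
G: ⌊(187+86)/2⌋ = 136
B: ⌊(29+15)/2⌋ = 22
= RGB(119, 136, 22)


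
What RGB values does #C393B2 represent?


C3 → 195 (R)
93 → 147 (G)
B2 → 178 (B)
= RGB(195, 147, 178)


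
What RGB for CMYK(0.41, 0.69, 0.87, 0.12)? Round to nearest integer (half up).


R = 255 × (1-C) × (1-K) = 255 × 0.59 × 0.88 = 132.396 → 132
G = 255 × (1-M) × (1-K) = 255 × 0.31 × 0.88 = 69.564 → 70
B = 255 × (1-Y) × (1-K) = 255 × 0.13 × 0.88 = 29.172 → 29
= RGB(132, 70, 29)


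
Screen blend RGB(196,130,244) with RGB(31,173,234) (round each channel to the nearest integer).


Screen: C = 255 - (255-A)×(255-B)/255, rounded to nearest integer
R: 255 - (255-196)×(255-31)/255 = 255 - 13216/255 ≈ 255 - 51.827 = 203.173 → 203
G: 255 - (255-130)×(255-173)/255 = 255 - 10250/255 ≈ 255 - 40.196 = 214.804 → 215
B: 255 - (255-244)×(255-234)/255 = 255 - 231/255 ≈ 255 - 0.906 = 254.094 → 254
= RGB(203, 215, 254)


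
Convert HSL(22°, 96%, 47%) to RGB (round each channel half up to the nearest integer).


H=22°, S=0.96, L=0.47
C = (1-|2L-1|)×S = (1-|-0.06|)×0.96 = 0.9024
H' = H/60 = 22/60 ≈ 0.3667; X = C×(1-|H' mod 2 - 1|) = 0.33088
m = L - C/2 = 0.47 - 0.4512 = 0.0188
Sector ⌊H'⌋ = 0 → (R',G',B') = (0.9024, 0.33088, 0.0)
RGB = ((R'+m)×255, (G'+m)×255, (B'+m)×255) = (234.906, 89.1684, 4.794)
Round half up → RGB(235, 89, 5)


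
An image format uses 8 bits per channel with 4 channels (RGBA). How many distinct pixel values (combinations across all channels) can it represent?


Total bits = 8 bits/channel × 4 channels = 32 bits
Distinct pixel values = 2^32
= 4,294,967,296 pixel values


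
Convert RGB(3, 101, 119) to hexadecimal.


R = 3 → 03 (hex)
G = 101 → 65 (hex)
B = 119 → 77 (hex)
Hex = #036577


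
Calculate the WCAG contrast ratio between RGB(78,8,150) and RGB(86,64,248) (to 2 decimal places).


Linearize each sRGB channel c=v/255: c/12.92 if c ≤ 0.04045 else ((c+0.055)/1.055)^2.4
L = 0.2126×R_lin + 0.7152×G_lin + 0.0722×B_lin
Color 1 (78,8,150):
  R=78: 78/255≈0.3059 > 0.04045 → ((0.3059+0.055)/1.055)^2.4 ≈ 0.07619
  G=8: 8/255≈0.0314 ≤ 0.04045 → 0.0314/12.92 ≈ 0.00243
  B=150: 150/255≈0.5882 > 0.04045 → ((0.5882+0.055)/1.055)^2.4 ≈ 0.30499
  L1 = 0.2126×0.07619 + 0.7152×0.00243 + 0.0722×0.30499 ≈ 0.03995
Color 2 (86,64,248):
  R=86: 86/255≈0.3373 > 0.04045 → ((0.3373+0.055)/1.055)^2.4 ≈ 0.09306
  G=64: 64/255≈0.2510 > 0.04045 → ((0.2510+0.055)/1.055)^2.4 ≈ 0.05127
  B=248: 248/255≈0.9725 > 0.04045 → ((0.9725+0.055)/1.055)^2.4 ≈ 0.93869
  L2 = 0.2126×0.09306 + 0.7152×0.05127 + 0.0722×0.93869 ≈ 0.12423
Lighter = 0.12423, Darker = 0.03995
Ratio = (L_lighter + 0.05) / (L_darker + 0.05)
Ratio = (0.12423 + 0.05) / (0.03995 + 0.05) = 0.17423 / 0.08995 ≈ 1.9368
Ratio ≈ 1.94:1


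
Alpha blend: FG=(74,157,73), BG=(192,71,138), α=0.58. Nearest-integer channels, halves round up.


C = α×F + (1-α)×B, with 1-α = 0.42
R: 0.58×74 + 0.42×192 = 42.92 + 80.64 = 123.56 → 124
G: 0.58×157 + 0.42×71 = 91.06 + 29.82 = 120.88 → 121
B: 0.58×73 + 0.42×138 = 42.34 + 57.96 = 100.30 → 100
= RGB(124, 121, 100)


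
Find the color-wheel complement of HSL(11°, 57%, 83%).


Complement = opposite side of color wheel = hue + 180°
H' = (11 + 180) mod 360 = 191°
S and L unchanged.
= HSL(191°, 57%, 83%)


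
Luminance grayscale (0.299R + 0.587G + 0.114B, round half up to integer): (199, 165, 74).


Gray = 0.299×R + 0.587×G + 0.114×B
Gray = 0.299×199 + 0.587×165 + 0.114×74
Gray = 59.501 + 96.855 + 8.436
Gray = 164.792 → round half up → 165
Gray = 165


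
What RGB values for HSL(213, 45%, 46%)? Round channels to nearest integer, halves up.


H=213°, S=0.45, L=0.46
C = (1-|2L-1|)×S = (1-|-0.08|)×0.45 = 0.414
H' = H/60 = 213/60 ≈ 3.5500; X = C×(1-|H' mod 2 - 1|) = 0.1863
m = L - C/2 = 0.46 - 0.207 = 0.253
Sector ⌊H'⌋ = 3 → (R',G',B') = (0.0, 0.1863, 0.414)
RGB = ((R'+m)×255, (G'+m)×255, (B'+m)×255) = (64.515, 112.0215, 170.085)
Round half up → RGB(65, 112, 170)


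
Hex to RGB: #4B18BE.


4B → 75 (R)
18 → 24 (G)
BE → 190 (B)
= RGB(75, 24, 190)


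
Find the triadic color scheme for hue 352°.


Triadic: equally spaced at 120° intervals
H1 = 352°
H2 = (352 + 120) mod 360 = 112°
H3 = (352 + 240) mod 360 = 232°
Triadic = 352°, 112°, 232°


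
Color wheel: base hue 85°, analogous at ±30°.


Base hue: 85°
Left analog: (85 - 30) mod 360 = 55°
Right analog: (85 + 30) mod 360 = 115°
Analogous hues = 55° and 115°


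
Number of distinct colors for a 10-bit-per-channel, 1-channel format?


Total bits = 10 bits/channel × 1 channels = 10 bits
Distinct colors = 2^10
= 1,024 colors


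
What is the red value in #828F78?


Color: #828F78
R = 82 = 130
G = 8F = 143
B = 78 = 120
Red = 130


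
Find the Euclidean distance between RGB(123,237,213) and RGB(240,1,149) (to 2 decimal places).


d = √[(R₁-R₂)² + (G₁-G₂)² + (B₁-B₂)²]
d = √[(123-240)² + (237-1)² + (213-149)²]
d = √[13689 + 55696 + 4096]
d = √73481
d ≈ 271.07


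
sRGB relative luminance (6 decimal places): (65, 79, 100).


Linearize each channel (sRGB transfer function): c = v/255; c_lin = c/12.92 if c ≤ 0.04045, else ((c+0.055)/1.055)^2.4
  R: 65/255 ≈ 0.254902 > 0.04045 → ((0.254902+0.055)/1.055)^2.4 ≈ 0.052861
  G: 79/255 ≈ 0.309804 > 0.04045 → ((0.309804+0.055)/1.055)^2.4 ≈ 0.078187
  B: 100/255 ≈ 0.392157 > 0.04045 → ((0.392157+0.055)/1.055)^2.4 ≈ 0.127438
R_lin = 0.052861, G_lin = 0.078187, B_lin = 0.127438
L = 0.2126×R + 0.7152×G + 0.0722×B
L = 0.2126×0.052861 + 0.7152×0.078187 + 0.0722×0.127438
L ≈ 0.076359


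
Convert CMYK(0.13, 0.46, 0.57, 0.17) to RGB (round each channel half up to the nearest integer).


R = 255 × (1-C) × (1-K) = 255 × 0.87 × 0.83 = 184.1355 → 184
G = 255 × (1-M) × (1-K) = 255 × 0.54 × 0.83 = 114.291 → 114
B = 255 × (1-Y) × (1-K) = 255 × 0.43 × 0.83 = 91.0095 → 91
= RGB(184, 114, 91)


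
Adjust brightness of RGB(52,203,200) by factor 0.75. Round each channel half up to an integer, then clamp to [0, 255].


Multiply each channel by 0.75, round half up, clamp to [0, 255]
R: 52×0.75 = 39
G: 203×0.75 = 152.25 → round → 152
B: 200×0.75 = 150
= RGB(39, 152, 150)


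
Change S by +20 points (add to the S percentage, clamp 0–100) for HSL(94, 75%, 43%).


Original S = 75%
Adjustment = +20 percentage points
New S = 75 + (20) = 95
Clamp to [0, 100] → 95
= HSL(94°, 95%, 43%)


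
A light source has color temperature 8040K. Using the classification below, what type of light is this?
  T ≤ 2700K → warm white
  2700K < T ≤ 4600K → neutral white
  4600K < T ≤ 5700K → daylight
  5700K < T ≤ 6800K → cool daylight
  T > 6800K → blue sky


Temperature: 8040K
8040K > 6800K → blue sky
Classification: blue sky


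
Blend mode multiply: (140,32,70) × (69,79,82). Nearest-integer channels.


Multiply: C = A×B/255, rounded to nearest integer
R: 140×69/255 = 9660/255 ≈ 37.882 → 38
G: 32×79/255 = 2528/255 ≈ 9.914 → 10
B: 70×82/255 = 5740/255 ≈ 22.510 → 23
= RGB(38, 10, 23)


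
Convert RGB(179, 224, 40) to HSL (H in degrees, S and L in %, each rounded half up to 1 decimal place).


Normalize: R'=179/255≈0.7020, G'=224/255≈0.8784, B'=40/255≈0.1569
Max=224/255, Min=40/255, Δ=Max-Min=184/255
L = (Max+Min)/2 = (224+40)/510 = 264/510 = 0.51764… → L = 51.8%
L > 0.5 → S = Δ/(2-Max-Min) = 184/(510-224-40) = 184/246 = 0.74796… → S = 74.8%
(the 1/255 factors cancel in S and H, so raw channel differences can be used)
Max is G' → H = 60 × ((B-R)/Δ + 2) = 60 × ((40-179)/184 + 2)
  -139/184 + 2 = -0.7554… + 2 = 1.2445…
  H = 60 × 1.2445… = 74.673…° → H = 74.7°
= HSL(74.7°, 74.8%, 51.8%)


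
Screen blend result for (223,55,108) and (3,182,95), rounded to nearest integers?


Screen: C = 255 - (255-A)×(255-B)/255, rounded to nearest integer
R: 255 - (255-223)×(255-3)/255 = 255 - 8064/255 ≈ 255 - 31.624 = 223.376 → 223
G: 255 - (255-55)×(255-182)/255 = 255 - 14600/255 ≈ 255 - 57.255 = 197.745 → 198
B: 255 - (255-108)×(255-95)/255 = 255 - 23520/255 ≈ 255 - 92.235 = 162.765 → 163
= RGB(223, 198, 163)


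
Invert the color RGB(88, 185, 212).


Invert: (255-R, 255-G, 255-B)
R: 255-88 = 167
G: 255-185 = 70
B: 255-212 = 43
= RGB(167, 70, 43)


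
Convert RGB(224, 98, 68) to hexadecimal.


R = 224 → E0 (hex)
G = 98 → 62 (hex)
B = 68 → 44 (hex)
Hex = #E06244


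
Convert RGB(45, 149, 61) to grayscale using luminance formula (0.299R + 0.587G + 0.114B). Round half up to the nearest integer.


Gray = 0.299×R + 0.587×G + 0.114×B
Gray = 0.299×45 + 0.587×149 + 0.114×61
Gray = 13.455 + 87.463 + 6.954
Gray = 107.872 → round half up → 108
Gray = 108


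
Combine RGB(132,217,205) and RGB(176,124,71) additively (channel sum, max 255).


Additive: each channel = min(255, C₁+C₂)
R: 132+176 = 308 → 255
G: 217+124 = 341 → 255
B: 205+71 = 276 → 255
= RGB(255, 255, 255)


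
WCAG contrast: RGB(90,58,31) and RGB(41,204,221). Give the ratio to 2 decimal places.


Linearize each sRGB channel c=v/255: c/12.92 if c ≤ 0.04045 else ((c+0.055)/1.055)^2.4
L = 0.2126×R_lin + 0.7152×G_lin + 0.0722×B_lin
Color 1 (90,58,31):
  R=90: 90/255≈0.3529 > 0.04045 → ((0.3529+0.055)/1.055)^2.4 ≈ 0.10224
  G=58: 58/255≈0.2275 > 0.04045 → ((0.2275+0.055)/1.055)^2.4 ≈ 0.04231
  B=31: 31/255≈0.1216 > 0.04045 → ((0.1216+0.055)/1.055)^2.4 ≈ 0.01370
  L1 = 0.2126×0.10224 + 0.7152×0.04231 + 0.0722×0.01370 ≈ 0.05299
Color 2 (41,204,221):
  R=41: 41/255≈0.1608 > 0.04045 → ((0.1608+0.055)/1.055)^2.4 ≈ 0.02217
  G=204: 204/255≈0.8000 > 0.04045 → ((0.8000+0.055)/1.055)^2.4 ≈ 0.60383
  B=221: 221/255≈0.8667 > 0.04045 → ((0.8667+0.055)/1.055)^2.4 ≈ 0.72306
  L2 = 0.2126×0.02217 + 0.7152×0.60383 + 0.0722×0.72306 ≈ 0.48878
Lighter = 0.48878, Darker = 0.05299
Ratio = (L_lighter + 0.05) / (L_darker + 0.05)
Ratio = (0.48878 + 0.05) / (0.05299 + 0.05) = 0.53878 / 0.10299 ≈ 5.2315
Ratio ≈ 5.23:1


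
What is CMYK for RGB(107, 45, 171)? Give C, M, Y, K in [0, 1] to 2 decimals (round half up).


R'=107/255≈0.4196, G'=45/255≈0.1765, B'=171/255≈0.6706
K = 1 - max(R',G',B') = 1 - 171/255 = 84/255 = 0.32941… → 0.33
(1-R'-K)/(1-K) simplifies to (max-R)/max with max = 171:
C = (171-107)/171 = 64/171 = 0.37426… → 0.37
M = (171-45)/171 = 126/171 = 0.73684… → 0.74
Y = (171-171)/171 = 0/171 = 0 → 0.00
= CMYK(0.37, 0.74, 0.00, 0.33)


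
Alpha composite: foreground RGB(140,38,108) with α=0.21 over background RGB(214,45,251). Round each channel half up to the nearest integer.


C = α×F + (1-α)×B, with 1-α = 0.79
R: 0.21×140 + 0.79×214 = 29.40 + 169.06 = 198.46 → 198
G: 0.21×38 + 0.79×45 = 7.98 + 35.55 = 43.53 → 44
B: 0.21×108 + 0.79×251 = 22.68 + 198.29 = 220.97 → 221
= RGB(198, 44, 221)


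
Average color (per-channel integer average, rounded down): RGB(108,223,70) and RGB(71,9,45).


Midpoint: each channel = ⌊(C₁+C₂)/2⌋
R: ⌊(108+71)/2⌋ = 89
G: ⌊(223+9)/2⌋ = 116
B: ⌊(70+45)/2⌋ = 57
= RGB(89, 116, 57)


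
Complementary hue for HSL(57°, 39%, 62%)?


Complement = opposite side of color wheel = hue + 180°
H' = (57 + 180) mod 360 = 237°
S and L unchanged.
= HSL(237°, 39%, 62%)


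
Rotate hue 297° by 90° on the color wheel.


New hue = (H + rotation) mod 360
New hue = (297 + 90) mod 360
= 387 mod 360
= 27°


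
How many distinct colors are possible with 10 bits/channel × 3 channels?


Total bits = 10 bits/channel × 3 channels = 30 bits
Distinct colors = 2^30
= 1,073,741,824 colors


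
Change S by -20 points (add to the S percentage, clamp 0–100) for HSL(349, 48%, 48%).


Original S = 48%
Adjustment = -20 percentage points
New S = 48 + (-20) = 28
Clamp to [0, 100] → 28
= HSL(349°, 28%, 48%)


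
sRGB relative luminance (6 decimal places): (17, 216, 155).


Linearize each channel (sRGB transfer function): c = v/255; c_lin = c/12.92 if c ≤ 0.04045, else ((c+0.055)/1.055)^2.4
  R: 17/255 ≈ 0.066667 > 0.04045 → ((0.066667+0.055)/1.055)^2.4 ≈ 0.005605
  G: 216/255 ≈ 0.847059 > 0.04045 → ((0.847059+0.055)/1.055)^2.4 ≈ 0.686685
  B: 155/255 ≈ 0.607843 > 0.04045 → ((0.607843+0.055)/1.055)^2.4 ≈ 0.327778
R_lin = 0.005605, G_lin = 0.686685, B_lin = 0.327778
L = 0.2126×R + 0.7152×G + 0.0722×B
L = 0.2126×0.005605 + 0.7152×0.686685 + 0.0722×0.327778
L ≈ 0.515975


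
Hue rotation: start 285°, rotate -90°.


New hue = (H + rotation) mod 360
New hue = (285 -90) mod 360
= 195 mod 360
= 195°


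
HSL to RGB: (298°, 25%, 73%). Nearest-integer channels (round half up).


H=298°, S=0.25, L=0.73
C = (1-|2L-1|)×S = (1-|0.46|)×0.25 = 0.135
H' = H/60 = 298/60 ≈ 4.9667; X = C×(1-|H' mod 2 - 1|) = 0.1305
m = L - C/2 = 0.73 - 0.0675 = 0.6625
Sector ⌊H'⌋ = 4 → (R',G',B') = (0.1305, 0.0, 0.135)
RGB = ((R'+m)×255, (G'+m)×255, (B'+m)×255) = (202.215, 168.9375, 203.3625)
Round half up → RGB(202, 169, 203)


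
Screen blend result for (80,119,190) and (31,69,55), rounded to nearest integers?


Screen: C = 255 - (255-A)×(255-B)/255, rounded to nearest integer
R: 255 - (255-80)×(255-31)/255 = 255 - 39200/255 ≈ 255 - 153.725 = 101.275 → 101
G: 255 - (255-119)×(255-69)/255 = 255 - 25296/255 ≈ 255 - 99.200 = 155.800 → 156
B: 255 - (255-190)×(255-55)/255 = 255 - 13000/255 ≈ 255 - 50.980 = 204.020 → 204
= RGB(101, 156, 204)


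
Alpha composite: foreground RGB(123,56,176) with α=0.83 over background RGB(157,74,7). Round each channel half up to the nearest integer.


C = α×F + (1-α)×B, with 1-α = 0.17
R: 0.83×123 + 0.17×157 = 102.09 + 26.69 = 128.78 → 129
G: 0.83×56 + 0.17×74 = 46.48 + 12.58 = 59.06 → 59
B: 0.83×176 + 0.17×7 = 146.08 + 1.19 = 147.27 → 147
= RGB(129, 59, 147)


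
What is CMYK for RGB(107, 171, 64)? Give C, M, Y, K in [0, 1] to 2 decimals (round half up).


R'=107/255≈0.4196, G'=171/255≈0.6706, B'=64/255≈0.2510
K = 1 - max(R',G',B') = 1 - 171/255 = 84/255 = 0.32941… → 0.33
(1-R'-K)/(1-K) simplifies to (max-R)/max with max = 171:
C = (171-107)/171 = 64/171 = 0.37426… → 0.37
M = (171-171)/171 = 0/171 = 0 → 0.00
Y = (171-64)/171 = 107/171 = 0.62573… → 0.63
= CMYK(0.37, 0.00, 0.63, 0.33)


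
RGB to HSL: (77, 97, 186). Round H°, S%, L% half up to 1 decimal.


Normalize: R'=77/255≈0.3020, G'=97/255≈0.3804, B'=186/255≈0.7294
Max=186/255, Min=77/255, Δ=Max-Min=109/255
L = (Max+Min)/2 = (186+77)/510 = 263/510 = 0.51568… → L = 51.6%
L > 0.5 → S = Δ/(2-Max-Min) = 109/(510-186-77) = 109/247 = 0.44129… → S = 44.1%
(the 1/255 factors cancel in S and H, so raw channel differences can be used)
Max is B' → H = 60 × ((R-G)/Δ + 4) = 60 × ((77-97)/109 + 4)
  -20/109 + 4 = -0.1834… + 4 = 3.8165…
  H = 60 × 3.8165… = 228.990…° → H = 229.0°
= HSL(229.0°, 44.1%, 51.6%)


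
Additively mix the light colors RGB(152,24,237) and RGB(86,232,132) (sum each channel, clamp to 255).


Additive: each channel = min(255, C₁+C₂)
R: 152+86 = 238 → 238
G: 24+232 = 256 → 255
B: 237+132 = 369 → 255
= RGB(238, 255, 255)


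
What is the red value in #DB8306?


Color: #DB8306
R = DB = 219
G = 83 = 131
B = 06 = 6
Red = 219


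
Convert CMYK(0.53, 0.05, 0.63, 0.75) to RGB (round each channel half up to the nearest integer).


R = 255 × (1-C) × (1-K) = 255 × 0.47 × 0.25 = 29.9625 → 30
G = 255 × (1-M) × (1-K) = 255 × 0.95 × 0.25 = 60.5625 → 61
B = 255 × (1-Y) × (1-K) = 255 × 0.37 × 0.25 = 23.5875 → 24
= RGB(30, 61, 24)


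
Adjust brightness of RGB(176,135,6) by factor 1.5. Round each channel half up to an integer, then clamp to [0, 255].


Multiply each channel by 1.5, round half up, clamp to [0, 255]
R: 176×1.5 = 264 → clamp → 255
G: 135×1.5 = 202.5 → round → 203
B: 6×1.5 = 9
= RGB(255, 203, 9)


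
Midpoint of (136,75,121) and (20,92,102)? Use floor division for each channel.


Midpoint: each channel = ⌊(C₁+C₂)/2⌋
R: ⌊(136+20)/2⌋ = 78
G: ⌊(75+92)/2⌋ = 83
B: ⌊(121+102)/2⌋ = 111
= RGB(78, 83, 111)


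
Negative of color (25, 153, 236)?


Invert: (255-R, 255-G, 255-B)
R: 255-25 = 230
G: 255-153 = 102
B: 255-236 = 19
= RGB(230, 102, 19)


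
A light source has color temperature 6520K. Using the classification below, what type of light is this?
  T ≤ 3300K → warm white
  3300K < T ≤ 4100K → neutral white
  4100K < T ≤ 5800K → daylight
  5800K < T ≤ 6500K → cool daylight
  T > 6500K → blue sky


Temperature: 6520K
6520K > 6500K → blue sky
Classification: blue sky


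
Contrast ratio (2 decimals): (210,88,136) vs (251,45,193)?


Linearize each sRGB channel c=v/255: c/12.92 if c ≤ 0.04045 else ((c+0.055)/1.055)^2.4
L = 0.2126×R_lin + 0.7152×G_lin + 0.0722×B_lin
Color 1 (210,88,136):
  R=210: 210/255≈0.8235 > 0.04045 → ((0.8235+0.055)/1.055)^2.4 ≈ 0.64448
  G=88: 88/255≈0.3451 > 0.04045 → ((0.3451+0.055)/1.055)^2.4 ≈ 0.09759
  B=136: 136/255≈0.5333 > 0.04045 → ((0.5333+0.055)/1.055)^2.4 ≈ 0.24620
  L1 = 0.2126×0.64448 + 0.7152×0.09759 + 0.0722×0.24620 ≈ 0.22459
Color 2 (251,45,193):
  R=251: 251/255≈0.9843 > 0.04045 → ((0.9843+0.055)/1.055)^2.4 ≈ 0.96469
  G=45: 45/255≈0.1765 > 0.04045 → ((0.1765+0.055)/1.055)^2.4 ≈ 0.02624
  B=193: 193/255≈0.7569 > 0.04045 → ((0.7569+0.055)/1.055)^2.4 ≈ 0.53328
  L2 = 0.2126×0.96469 + 0.7152×0.02624 + 0.0722×0.53328 ≈ 0.26236
Lighter = 0.26236, Darker = 0.22459
Ratio = (L_lighter + 0.05) / (L_darker + 0.05)
Ratio = (0.26236 + 0.05) / (0.22459 + 0.05) = 0.31236 / 0.27459 ≈ 1.1376
Ratio ≈ 1.14:1


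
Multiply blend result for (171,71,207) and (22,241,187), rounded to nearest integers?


Multiply: C = A×B/255, rounded to nearest integer
R: 171×22/255 = 3762/255 ≈ 14.753 → 15
G: 71×241/255 = 17111/255 ≈ 67.102 → 67
B: 207×187/255 = 38709/255 ≈ 151.800 → 152
= RGB(15, 67, 152)


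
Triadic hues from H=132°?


Triadic: equally spaced at 120° intervals
H1 = 132°
H2 = (132 + 120) mod 360 = 252°
H3 = (132 + 240) mod 360 = 12°
Triadic = 132°, 252°, 12°


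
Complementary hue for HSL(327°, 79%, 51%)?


Complement = opposite side of color wheel = hue + 180°
H' = (327 + 180) mod 360 = 147°
S and L unchanged.
= HSL(147°, 79%, 51%)


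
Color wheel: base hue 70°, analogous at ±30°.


Base hue: 70°
Left analog: (70 - 30) mod 360 = 40°
Right analog: (70 + 30) mod 360 = 100°
Analogous hues = 40° and 100°


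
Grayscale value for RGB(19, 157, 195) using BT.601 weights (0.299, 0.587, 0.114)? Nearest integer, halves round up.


Gray = 0.299×R + 0.587×G + 0.114×B
Gray = 0.299×19 + 0.587×157 + 0.114×195
Gray = 5.681 + 92.159 + 22.230
Gray = 120.070 → round half up → 120
Gray = 120


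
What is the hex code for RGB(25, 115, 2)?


R = 25 → 19 (hex)
G = 115 → 73 (hex)
B = 2 → 02 (hex)
Hex = #197302


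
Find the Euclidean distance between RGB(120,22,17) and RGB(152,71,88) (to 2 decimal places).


d = √[(R₁-R₂)² + (G₁-G₂)² + (B₁-B₂)²]
d = √[(120-152)² + (22-71)² + (17-88)²]
d = √[1024 + 2401 + 5041]
d = √8466
d ≈ 92.01


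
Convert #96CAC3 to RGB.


96 → 150 (R)
CA → 202 (G)
C3 → 195 (B)
= RGB(150, 202, 195)


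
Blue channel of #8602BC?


Color: #8602BC
R = 86 = 134
G = 02 = 2
B = BC = 188
Blue = 188


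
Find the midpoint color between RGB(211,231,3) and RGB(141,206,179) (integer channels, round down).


Midpoint: each channel = ⌊(C₁+C₂)/2⌋
R: ⌊(211+141)/2⌋ = 176
G: ⌊(231+206)/2⌋ = 218
B: ⌊(3+179)/2⌋ = 91
= RGB(176, 218, 91)


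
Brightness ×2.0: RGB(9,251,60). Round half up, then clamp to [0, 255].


Multiply each channel by 2.0, round half up, clamp to [0, 255]
R: 9×2.0 = 18
G: 251×2.0 = 502 → clamp → 255
B: 60×2.0 = 120
= RGB(18, 255, 120)


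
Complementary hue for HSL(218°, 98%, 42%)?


Complement = opposite side of color wheel = hue + 180°
H' = (218 + 180) mod 360 = 38°
S and L unchanged.
= HSL(38°, 98%, 42%)


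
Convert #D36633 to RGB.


D3 → 211 (R)
66 → 102 (G)
33 → 51 (B)
= RGB(211, 102, 51)


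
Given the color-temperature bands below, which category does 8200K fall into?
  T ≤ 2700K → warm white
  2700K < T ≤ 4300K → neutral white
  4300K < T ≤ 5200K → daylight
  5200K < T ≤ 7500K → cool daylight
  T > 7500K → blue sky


Temperature: 8200K
8200K > 7500K → blue sky
Classification: blue sky


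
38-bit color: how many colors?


Colors = 2^bits = 2^38
= 274,877,906,944 colors


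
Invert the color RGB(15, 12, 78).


Invert: (255-R, 255-G, 255-B)
R: 255-15 = 240
G: 255-12 = 243
B: 255-78 = 177
= RGB(240, 243, 177)


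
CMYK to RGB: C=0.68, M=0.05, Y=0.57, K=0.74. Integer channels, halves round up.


R = 255 × (1-C) × (1-K) = 255 × 0.32 × 0.26 = 21.216 → 21
G = 255 × (1-M) × (1-K) = 255 × 0.95 × 0.26 = 62.985 → 63
B = 255 × (1-Y) × (1-K) = 255 × 0.43 × 0.26 = 28.509 → 29
= RGB(21, 63, 29)
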